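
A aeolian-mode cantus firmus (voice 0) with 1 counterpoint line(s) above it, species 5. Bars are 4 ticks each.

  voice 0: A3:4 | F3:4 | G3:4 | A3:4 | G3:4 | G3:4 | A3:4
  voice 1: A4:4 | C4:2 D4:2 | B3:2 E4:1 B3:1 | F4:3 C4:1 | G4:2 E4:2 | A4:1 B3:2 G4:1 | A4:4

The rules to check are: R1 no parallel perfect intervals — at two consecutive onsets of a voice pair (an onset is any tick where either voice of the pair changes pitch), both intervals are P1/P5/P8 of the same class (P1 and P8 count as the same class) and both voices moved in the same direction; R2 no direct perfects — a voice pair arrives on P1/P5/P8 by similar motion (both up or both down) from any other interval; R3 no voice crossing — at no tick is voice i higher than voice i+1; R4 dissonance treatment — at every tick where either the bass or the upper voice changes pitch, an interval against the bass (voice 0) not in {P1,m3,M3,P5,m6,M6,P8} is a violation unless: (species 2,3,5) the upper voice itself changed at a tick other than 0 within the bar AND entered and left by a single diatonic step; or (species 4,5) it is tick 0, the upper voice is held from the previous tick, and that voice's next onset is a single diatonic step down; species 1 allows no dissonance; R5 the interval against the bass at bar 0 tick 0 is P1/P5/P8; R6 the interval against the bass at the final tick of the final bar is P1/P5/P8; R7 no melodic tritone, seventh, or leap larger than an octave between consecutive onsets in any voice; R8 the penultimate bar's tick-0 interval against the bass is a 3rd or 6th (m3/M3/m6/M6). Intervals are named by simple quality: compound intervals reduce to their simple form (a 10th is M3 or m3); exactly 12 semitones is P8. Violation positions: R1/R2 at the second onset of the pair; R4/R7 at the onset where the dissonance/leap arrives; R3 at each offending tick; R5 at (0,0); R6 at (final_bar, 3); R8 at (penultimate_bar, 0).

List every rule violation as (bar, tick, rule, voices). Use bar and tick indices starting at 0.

(1, 0, R2, (0, 1))
(3, 0, R7, (1,))
(5, 0, R4, (0, 1))
(5, 0, R8, (0, 1))
(5, 1, R7, (1,))
(6, 0, R1, (0, 1))

bar 0: v0=A3 v1=A4 downbeat P8
bar 1: v0=F3 v1=C4 downbeat P5
bar 2: v0=G3 v1=B3 downbeat M3
bar 3: v0=A3 v1=F4 downbeat m6
bar 4: v0=G3 v1=G4 downbeat P8
bar 5: v0=G3 v1=A4 downbeat M2
bar 6: v0=A3 v1=A4 downbeat P8
  -> R2 @ bar 1 tick 0 v(0, 1): A3/A4 P8 -> F3/C4 P5 similar
  -> R7 @ bar 3 tick 0 v(1,): B3->F4 leap 6st
  -> R4 @ bar 5 tick 0 v(0, 1): G3/A4 M2 untreated
  -> R8 @ bar 5 tick 0 v(0, 1): penult M2 not 3rd/6th
  -> R7 @ bar 5 tick 1 v(1,): A4->B3 leap 10st
  -> R1 @ bar 6 tick 0 v(0, 1): G3/G4 P8 -> A3/A4 P8 similar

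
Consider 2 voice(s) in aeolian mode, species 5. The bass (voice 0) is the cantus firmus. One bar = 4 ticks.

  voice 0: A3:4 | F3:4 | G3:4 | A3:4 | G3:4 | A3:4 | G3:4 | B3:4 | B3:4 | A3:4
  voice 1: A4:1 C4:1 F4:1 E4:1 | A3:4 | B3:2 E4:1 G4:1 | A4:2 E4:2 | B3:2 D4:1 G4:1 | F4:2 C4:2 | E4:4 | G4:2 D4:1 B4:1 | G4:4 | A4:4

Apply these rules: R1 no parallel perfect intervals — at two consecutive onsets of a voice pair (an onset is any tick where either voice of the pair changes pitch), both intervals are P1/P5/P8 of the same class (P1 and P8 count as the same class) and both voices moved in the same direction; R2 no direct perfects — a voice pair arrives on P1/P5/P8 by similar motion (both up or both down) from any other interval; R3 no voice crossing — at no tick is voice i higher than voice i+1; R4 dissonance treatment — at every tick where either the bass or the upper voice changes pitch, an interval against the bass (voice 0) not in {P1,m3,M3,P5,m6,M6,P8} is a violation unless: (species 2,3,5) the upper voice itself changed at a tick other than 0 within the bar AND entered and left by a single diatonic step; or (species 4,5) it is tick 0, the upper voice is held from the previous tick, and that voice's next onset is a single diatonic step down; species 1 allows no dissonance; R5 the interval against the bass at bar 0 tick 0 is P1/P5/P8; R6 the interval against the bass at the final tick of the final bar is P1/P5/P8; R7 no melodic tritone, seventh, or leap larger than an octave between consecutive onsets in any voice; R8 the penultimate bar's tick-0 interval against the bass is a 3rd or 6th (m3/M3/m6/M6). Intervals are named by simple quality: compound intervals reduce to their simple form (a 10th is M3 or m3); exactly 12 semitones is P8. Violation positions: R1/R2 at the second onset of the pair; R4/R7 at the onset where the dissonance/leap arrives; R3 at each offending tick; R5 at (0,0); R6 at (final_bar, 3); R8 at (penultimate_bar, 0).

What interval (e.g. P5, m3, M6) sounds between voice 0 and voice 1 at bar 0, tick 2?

voice 0=A3 voice 1=F4 -> m6

m6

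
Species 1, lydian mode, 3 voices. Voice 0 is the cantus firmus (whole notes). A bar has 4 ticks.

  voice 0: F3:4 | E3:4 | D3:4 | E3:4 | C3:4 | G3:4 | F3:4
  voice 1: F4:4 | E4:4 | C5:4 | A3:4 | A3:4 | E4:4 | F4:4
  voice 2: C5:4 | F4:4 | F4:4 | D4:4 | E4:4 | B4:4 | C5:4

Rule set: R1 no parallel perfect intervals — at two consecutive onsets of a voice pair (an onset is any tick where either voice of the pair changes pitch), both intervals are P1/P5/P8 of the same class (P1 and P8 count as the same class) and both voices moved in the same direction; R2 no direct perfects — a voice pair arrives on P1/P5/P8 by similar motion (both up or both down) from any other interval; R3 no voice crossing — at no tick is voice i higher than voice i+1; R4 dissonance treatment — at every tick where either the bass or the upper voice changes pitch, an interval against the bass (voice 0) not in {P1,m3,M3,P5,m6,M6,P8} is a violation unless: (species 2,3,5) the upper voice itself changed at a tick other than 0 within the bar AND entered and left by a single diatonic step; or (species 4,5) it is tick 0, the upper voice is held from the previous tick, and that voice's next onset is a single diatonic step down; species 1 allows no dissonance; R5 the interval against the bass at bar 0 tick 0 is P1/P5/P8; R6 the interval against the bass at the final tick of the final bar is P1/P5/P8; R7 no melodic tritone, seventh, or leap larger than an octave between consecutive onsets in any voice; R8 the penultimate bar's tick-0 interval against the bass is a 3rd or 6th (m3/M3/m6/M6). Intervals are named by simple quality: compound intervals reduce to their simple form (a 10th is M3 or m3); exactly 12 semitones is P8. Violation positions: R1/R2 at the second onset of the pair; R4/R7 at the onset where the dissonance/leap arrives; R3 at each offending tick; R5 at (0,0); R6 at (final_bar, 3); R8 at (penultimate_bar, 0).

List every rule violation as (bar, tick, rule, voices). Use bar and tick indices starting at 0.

(1, 0, R1, (0, 1))
(1, 0, R4, (0, 2))
(2, 0, R3, (1, 2))
(2, 0, R4, (0, 1))
(2, 1, R3, (1, 2))
(2, 2, R3, (1, 2))
(2, 3, R3, (1, 2))
(3, 0, R4, (0, 1))
(3, 0, R4, (0, 2))
(3, 0, R7, (1,))
(5, 0, R1, (1, 2))
(6, 0, R1, (1, 2))

bar 0: v0=F3 v1=F4 v2=C5 downbeat P5
bar 1: v0=E3 v1=E4 v2=F4 downbeat m2
bar 2: v0=D3 v1=C5 v2=F4 downbeat m3
bar 3: v0=E3 v1=A3 v2=D4 downbeat m7
bar 4: v0=C3 v1=A3 v2=E4 downbeat M3
bar 5: v0=G3 v1=E4 v2=B4 downbeat M3
bar 6: v0=F3 v1=F4 v2=C5 downbeat P5
  -> R1 @ bar 1 tick 0 v(0, 1): F3/F4 P8 -> E3/E4 P8 similar
  -> R4 @ bar 1 tick 0 v(0, 2): E3/F4 m2 untreated
  -> R3 @ bar 2 tick 0 v(1, 2): C5 above F4
  -> R4 @ bar 2 tick 0 v(0, 1): D3/C5 m7 untreated
  -> R3 @ bar 2 tick 1 v(1, 2): C5 above F4
  -> R3 @ bar 2 tick 2 v(1, 2): C5 above F4
  -> R3 @ bar 2 tick 3 v(1, 2): C5 above F4
  -> R4 @ bar 3 tick 0 v(0, 1): E3/A3 P4 untreated
  -> R4 @ bar 3 tick 0 v(0, 2): E3/D4 m7 untreated
  -> R7 @ bar 3 tick 0 v(1,): C5->A3 leap 15st
  -> R1 @ bar 5 tick 0 v(1, 2): A3/E4 P5 -> E4/B4 P5 similar
  -> R1 @ bar 6 tick 0 v(1, 2): E4/B4 P5 -> F4/C5 P5 similar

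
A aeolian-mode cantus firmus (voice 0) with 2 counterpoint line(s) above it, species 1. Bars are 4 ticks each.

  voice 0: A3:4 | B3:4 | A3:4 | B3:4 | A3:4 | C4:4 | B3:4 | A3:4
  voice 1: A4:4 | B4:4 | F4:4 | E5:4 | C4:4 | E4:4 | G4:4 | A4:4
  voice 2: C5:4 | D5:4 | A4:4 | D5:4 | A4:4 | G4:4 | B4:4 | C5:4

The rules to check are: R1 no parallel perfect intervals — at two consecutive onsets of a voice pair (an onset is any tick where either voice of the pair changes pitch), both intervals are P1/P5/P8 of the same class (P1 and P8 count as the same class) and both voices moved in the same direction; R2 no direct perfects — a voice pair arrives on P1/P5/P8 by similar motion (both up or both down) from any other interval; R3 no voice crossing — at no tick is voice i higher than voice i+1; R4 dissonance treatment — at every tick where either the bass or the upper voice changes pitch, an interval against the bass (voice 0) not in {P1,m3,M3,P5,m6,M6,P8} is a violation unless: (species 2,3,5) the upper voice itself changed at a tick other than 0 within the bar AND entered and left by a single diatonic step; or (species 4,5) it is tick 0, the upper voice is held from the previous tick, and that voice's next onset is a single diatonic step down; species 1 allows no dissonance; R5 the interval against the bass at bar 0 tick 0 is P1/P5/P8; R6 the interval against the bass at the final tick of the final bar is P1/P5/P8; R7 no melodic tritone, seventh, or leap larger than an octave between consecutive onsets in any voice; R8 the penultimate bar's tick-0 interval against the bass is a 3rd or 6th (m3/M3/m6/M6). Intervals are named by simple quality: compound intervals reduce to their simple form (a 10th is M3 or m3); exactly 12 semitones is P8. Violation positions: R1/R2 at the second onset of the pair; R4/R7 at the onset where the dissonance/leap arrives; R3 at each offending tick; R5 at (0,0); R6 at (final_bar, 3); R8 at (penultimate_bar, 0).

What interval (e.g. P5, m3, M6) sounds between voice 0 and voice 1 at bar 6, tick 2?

m6

voice 0=B3 voice 1=G4 -> m6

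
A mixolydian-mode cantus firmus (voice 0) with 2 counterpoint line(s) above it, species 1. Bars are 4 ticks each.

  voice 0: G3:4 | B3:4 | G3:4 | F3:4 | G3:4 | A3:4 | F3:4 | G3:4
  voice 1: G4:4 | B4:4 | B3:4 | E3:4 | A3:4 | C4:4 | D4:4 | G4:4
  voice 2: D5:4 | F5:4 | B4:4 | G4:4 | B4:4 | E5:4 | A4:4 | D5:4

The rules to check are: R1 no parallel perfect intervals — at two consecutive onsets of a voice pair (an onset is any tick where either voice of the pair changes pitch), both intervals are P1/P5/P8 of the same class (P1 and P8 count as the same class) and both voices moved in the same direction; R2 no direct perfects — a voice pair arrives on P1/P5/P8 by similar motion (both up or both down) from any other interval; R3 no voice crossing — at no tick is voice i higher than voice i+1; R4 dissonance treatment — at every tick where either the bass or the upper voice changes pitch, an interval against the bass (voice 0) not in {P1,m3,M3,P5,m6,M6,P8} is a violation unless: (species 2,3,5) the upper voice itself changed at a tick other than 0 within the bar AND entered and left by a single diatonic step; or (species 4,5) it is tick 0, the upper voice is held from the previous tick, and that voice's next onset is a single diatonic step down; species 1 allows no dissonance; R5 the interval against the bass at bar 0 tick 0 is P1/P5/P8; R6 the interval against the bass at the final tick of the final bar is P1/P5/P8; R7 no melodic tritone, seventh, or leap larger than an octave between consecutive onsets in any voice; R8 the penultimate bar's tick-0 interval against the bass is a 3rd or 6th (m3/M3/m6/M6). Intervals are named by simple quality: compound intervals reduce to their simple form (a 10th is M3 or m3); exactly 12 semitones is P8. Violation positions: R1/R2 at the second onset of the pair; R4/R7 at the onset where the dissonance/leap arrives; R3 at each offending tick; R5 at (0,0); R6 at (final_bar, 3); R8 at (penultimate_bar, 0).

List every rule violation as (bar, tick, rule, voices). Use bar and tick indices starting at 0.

bar 0: v0=G3 v1=G4 v2=D5 downbeat P5
bar 1: v0=B3 v1=B4 v2=F5 downbeat TT
bar 2: v0=G3 v1=B3 v2=B4 downbeat M3
bar 3: v0=F3 v1=E3 v2=G4 downbeat M2
bar 4: v0=G3 v1=A3 v2=B4 downbeat M3
bar 5: v0=A3 v1=C4 v2=E5 downbeat P5
bar 6: v0=F3 v1=D4 v2=A4 downbeat M3
bar 7: v0=G3 v1=G4 v2=D5 downbeat P5
  -> R1 @ bar 1 tick 0 v(0, 1): G3/G4 P8 -> B3/B4 P8 similar
  -> R4 @ bar 1 tick 0 v(0, 2): B3/F5 TT untreated
  -> R2 @ bar 2 tick 0 v(1, 2): B4/F5 TT -> B3/B4 P8 similar
  -> R7 @ bar 2 tick 0 v(2,): F5->B4 leap 6st
  -> R3 @ bar 3 tick 0 v(0, 1): F3 above E3
  -> R4 @ bar 3 tick 0 v(0, 1): F3/E3 m2 untreated
  -> R4 @ bar 3 tick 0 v(0, 2): F3/G4 M2 untreated
  -> R3 @ bar 3 tick 1 v(0, 1): F3 above E3
  -> R3 @ bar 3 tick 2 v(0, 1): F3 above E3
  -> R3 @ bar 3 tick 3 v(0, 1): F3 above E3
  -> R4 @ bar 4 tick 0 v(0, 1): G3/A3 M2 untreated
  -> R2 @ bar 5 tick 0 v(0, 2): G3/B4 M3 -> A3/E5 P5 similar
  -> R1 @ bar 7 tick 0 v(1, 2): D4/A4 P5 -> G4/D5 P5 similar
  -> R2 @ bar 7 tick 0 v(0, 1): F3/D4 M6 -> G3/G4 P8 similar
  -> R2 @ bar 7 tick 0 v(0, 2): F3/A4 M3 -> G3/D5 P5 similar

(1, 0, R1, (0, 1))
(1, 0, R4, (0, 2))
(2, 0, R2, (1, 2))
(2, 0, R7, (2,))
(3, 0, R3, (0, 1))
(3, 0, R4, (0, 1))
(3, 0, R4, (0, 2))
(3, 1, R3, (0, 1))
(3, 2, R3, (0, 1))
(3, 3, R3, (0, 1))
(4, 0, R4, (0, 1))
(5, 0, R2, (0, 2))
(7, 0, R1, (1, 2))
(7, 0, R2, (0, 1))
(7, 0, R2, (0, 2))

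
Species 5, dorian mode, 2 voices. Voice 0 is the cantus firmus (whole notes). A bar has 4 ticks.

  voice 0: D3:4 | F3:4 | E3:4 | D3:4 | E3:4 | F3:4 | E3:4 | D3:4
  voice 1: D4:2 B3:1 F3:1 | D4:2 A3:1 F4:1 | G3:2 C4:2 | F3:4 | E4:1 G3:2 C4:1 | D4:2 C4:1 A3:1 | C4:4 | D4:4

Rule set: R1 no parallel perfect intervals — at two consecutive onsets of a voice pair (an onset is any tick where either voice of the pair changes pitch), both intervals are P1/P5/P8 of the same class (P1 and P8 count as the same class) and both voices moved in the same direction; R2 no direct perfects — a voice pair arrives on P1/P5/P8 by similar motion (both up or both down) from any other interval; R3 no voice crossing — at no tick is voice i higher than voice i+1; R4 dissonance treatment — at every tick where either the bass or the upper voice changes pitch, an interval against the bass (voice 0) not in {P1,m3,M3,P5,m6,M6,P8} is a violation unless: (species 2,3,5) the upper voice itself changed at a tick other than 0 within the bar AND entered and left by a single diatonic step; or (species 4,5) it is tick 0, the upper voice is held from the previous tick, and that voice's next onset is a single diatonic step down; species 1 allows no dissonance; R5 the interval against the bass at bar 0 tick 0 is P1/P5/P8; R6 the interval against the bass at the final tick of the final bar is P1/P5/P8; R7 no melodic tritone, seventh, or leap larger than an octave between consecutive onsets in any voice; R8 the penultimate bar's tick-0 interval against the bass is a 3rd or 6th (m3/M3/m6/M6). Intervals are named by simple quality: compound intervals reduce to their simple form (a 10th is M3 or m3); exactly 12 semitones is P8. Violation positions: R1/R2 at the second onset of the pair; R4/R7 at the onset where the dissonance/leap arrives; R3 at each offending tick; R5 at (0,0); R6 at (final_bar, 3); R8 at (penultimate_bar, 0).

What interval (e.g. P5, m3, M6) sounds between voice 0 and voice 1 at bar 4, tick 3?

voice 0=E3 voice 1=C4 -> m6

m6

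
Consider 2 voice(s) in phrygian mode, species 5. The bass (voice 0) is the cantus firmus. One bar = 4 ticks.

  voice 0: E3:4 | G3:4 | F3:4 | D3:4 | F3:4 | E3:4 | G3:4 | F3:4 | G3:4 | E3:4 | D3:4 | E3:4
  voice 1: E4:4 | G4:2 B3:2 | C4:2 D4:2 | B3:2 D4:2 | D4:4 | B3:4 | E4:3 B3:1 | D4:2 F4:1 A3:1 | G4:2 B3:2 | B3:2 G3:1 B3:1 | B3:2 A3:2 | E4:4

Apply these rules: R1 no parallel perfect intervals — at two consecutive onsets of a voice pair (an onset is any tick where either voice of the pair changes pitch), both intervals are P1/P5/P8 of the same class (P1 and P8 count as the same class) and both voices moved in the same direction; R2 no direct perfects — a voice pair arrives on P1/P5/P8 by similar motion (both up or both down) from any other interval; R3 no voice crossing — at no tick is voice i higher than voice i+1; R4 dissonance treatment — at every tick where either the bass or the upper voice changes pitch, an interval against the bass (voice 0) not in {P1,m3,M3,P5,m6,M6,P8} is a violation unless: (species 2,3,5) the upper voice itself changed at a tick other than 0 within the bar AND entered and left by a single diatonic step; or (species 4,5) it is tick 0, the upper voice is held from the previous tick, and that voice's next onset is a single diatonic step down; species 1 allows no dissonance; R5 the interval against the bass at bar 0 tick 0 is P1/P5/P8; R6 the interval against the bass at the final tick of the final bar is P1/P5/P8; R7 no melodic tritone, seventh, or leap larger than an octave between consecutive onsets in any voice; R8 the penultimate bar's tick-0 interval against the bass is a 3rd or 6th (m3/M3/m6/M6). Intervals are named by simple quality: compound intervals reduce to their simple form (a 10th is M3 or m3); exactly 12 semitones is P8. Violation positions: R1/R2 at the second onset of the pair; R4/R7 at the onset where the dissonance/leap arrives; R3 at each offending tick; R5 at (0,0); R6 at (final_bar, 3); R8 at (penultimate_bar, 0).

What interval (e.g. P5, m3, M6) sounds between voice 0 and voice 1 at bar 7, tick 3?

M3

voice 0=F3 voice 1=A3 -> M3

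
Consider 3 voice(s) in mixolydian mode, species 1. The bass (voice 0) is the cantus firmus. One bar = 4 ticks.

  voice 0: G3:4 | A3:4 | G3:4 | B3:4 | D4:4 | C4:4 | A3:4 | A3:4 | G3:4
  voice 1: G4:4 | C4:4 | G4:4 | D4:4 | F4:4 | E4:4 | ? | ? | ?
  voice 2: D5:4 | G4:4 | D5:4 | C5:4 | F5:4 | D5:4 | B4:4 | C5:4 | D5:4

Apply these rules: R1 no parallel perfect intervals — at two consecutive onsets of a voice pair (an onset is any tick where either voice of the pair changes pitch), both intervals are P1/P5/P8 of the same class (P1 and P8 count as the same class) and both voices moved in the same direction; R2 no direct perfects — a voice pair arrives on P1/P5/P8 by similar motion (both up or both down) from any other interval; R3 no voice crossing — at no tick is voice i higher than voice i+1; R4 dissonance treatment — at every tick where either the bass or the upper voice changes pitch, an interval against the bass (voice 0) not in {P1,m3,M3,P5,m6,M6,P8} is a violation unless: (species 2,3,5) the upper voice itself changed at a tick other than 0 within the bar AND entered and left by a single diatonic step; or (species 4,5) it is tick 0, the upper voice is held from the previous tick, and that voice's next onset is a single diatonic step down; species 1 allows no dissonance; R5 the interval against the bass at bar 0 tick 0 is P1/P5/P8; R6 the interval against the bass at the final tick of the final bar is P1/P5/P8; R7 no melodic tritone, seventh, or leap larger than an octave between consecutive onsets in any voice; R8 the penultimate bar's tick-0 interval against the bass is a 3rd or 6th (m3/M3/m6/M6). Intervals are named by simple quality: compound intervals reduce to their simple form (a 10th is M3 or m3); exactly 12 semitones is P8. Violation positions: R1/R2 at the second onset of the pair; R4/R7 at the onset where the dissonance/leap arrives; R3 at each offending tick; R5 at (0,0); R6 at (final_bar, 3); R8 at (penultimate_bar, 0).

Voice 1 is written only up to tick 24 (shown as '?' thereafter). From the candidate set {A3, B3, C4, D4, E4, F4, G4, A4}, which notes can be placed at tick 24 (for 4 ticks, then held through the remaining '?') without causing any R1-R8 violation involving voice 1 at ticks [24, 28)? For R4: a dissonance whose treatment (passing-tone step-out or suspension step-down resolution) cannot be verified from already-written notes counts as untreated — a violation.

A3: violates R2
B3: violates R2,R4
C4: legal
D4: violates R4
E4: legal
F4: legal
G4: violates R4
A4: legal

{A4, C4, E4, F4}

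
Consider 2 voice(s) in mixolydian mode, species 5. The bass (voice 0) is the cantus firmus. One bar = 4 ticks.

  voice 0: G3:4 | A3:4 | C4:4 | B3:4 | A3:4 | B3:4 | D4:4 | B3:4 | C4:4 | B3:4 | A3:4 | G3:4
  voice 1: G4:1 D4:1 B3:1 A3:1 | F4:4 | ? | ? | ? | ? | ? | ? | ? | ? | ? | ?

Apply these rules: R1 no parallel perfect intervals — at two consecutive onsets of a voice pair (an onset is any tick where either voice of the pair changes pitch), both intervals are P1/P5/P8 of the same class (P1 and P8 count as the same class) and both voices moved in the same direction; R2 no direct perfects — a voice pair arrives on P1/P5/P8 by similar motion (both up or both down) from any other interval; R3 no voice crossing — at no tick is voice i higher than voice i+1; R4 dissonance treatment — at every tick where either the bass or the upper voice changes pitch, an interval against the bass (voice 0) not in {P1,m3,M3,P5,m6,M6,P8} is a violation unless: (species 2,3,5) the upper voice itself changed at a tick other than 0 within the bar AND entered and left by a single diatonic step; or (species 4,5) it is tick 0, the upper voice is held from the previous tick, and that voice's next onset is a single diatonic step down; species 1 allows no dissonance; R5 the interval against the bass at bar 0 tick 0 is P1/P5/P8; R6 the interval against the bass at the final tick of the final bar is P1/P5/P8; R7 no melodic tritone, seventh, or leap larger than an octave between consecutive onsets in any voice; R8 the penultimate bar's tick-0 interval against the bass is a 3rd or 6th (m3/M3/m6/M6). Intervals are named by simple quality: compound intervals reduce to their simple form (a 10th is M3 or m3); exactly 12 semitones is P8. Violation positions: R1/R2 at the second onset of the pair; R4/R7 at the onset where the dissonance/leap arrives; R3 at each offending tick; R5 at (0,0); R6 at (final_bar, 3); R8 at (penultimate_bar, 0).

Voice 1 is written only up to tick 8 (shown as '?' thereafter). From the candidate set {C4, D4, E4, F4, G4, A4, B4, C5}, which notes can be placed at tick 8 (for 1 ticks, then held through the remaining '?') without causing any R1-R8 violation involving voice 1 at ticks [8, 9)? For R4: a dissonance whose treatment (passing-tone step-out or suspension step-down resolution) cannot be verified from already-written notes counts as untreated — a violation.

C4: legal
D4: violates R4
E4: legal
F4: violates R4
G4: violates R2
A4: legal
B4: violates R4,R7
C5: violates R2

{A4, C4, E4}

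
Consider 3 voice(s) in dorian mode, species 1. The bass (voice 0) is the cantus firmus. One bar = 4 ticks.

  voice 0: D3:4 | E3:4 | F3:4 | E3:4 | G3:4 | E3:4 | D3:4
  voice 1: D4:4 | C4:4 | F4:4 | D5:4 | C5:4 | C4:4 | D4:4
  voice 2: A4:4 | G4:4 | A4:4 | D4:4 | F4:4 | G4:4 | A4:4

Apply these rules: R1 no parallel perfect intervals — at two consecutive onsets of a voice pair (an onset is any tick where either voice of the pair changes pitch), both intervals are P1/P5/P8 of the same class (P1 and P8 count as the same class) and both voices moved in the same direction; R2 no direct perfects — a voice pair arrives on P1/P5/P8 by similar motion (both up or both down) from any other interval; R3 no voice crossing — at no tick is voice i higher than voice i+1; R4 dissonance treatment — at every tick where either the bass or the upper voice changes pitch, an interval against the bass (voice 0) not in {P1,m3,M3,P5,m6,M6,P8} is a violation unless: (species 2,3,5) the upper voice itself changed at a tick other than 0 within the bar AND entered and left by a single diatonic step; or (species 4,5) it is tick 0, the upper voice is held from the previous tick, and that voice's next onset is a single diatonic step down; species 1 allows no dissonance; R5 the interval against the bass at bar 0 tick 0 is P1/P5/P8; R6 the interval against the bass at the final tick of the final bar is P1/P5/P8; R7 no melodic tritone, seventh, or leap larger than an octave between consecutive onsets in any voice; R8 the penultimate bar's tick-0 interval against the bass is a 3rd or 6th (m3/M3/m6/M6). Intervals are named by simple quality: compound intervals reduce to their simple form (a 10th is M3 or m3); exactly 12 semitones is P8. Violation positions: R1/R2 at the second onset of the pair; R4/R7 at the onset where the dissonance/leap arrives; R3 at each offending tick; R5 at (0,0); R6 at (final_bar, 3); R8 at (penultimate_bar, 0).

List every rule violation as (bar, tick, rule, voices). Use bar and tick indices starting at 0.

bar 0: v0=D3 v1=D4 v2=A4 downbeat P5
bar 1: v0=E3 v1=C4 v2=G4 downbeat m3
bar 2: v0=F3 v1=F4 v2=A4 downbeat M3
bar 3: v0=E3 v1=D5 v2=D4 downbeat m7
bar 4: v0=G3 v1=C5 v2=F4 downbeat m7
bar 5: v0=E3 v1=C4 v2=G4 downbeat m3
bar 6: v0=D3 v1=D4 v2=A4 downbeat P5
  -> R1 @ bar 1 tick 0 v(1, 2): D4/A4 P5 -> C4/G4 P5 similar
  -> R2 @ bar 2 tick 0 v(0, 1): E3/C4 m6 -> F3/F4 P8 similar
  -> R3 @ bar 3 tick 0 v(1, 2): D5 above D4
  -> R4 @ bar 3 tick 0 v(0, 1): E3/D5 m7 untreated
  -> R4 @ bar 3 tick 0 v(0, 2): E3/D4 m7 untreated
  -> R3 @ bar 3 tick 1 v(1, 2): D5 above D4
  -> R3 @ bar 3 tick 2 v(1, 2): D5 above D4
  -> R3 @ bar 3 tick 3 v(1, 2): D5 above D4
  -> R3 @ bar 4 tick 0 v(1, 2): C5 above F4
  -> R4 @ bar 4 tick 0 v(0, 1): G3/C5 P4 untreated
  -> R4 @ bar 4 tick 0 v(0, 2): G3/F4 m7 untreated
  -> R3 @ bar 4 tick 1 v(1, 2): C5 above F4
  -> R3 @ bar 4 tick 2 v(1, 2): C5 above F4
  -> R3 @ bar 4 tick 3 v(1, 2): C5 above F4
  -> R1 @ bar 6 tick 0 v(1, 2): C4/G4 P5 -> D4/A4 P5 similar

(1, 0, R1, (1, 2))
(2, 0, R2, (0, 1))
(3, 0, R3, (1, 2))
(3, 0, R4, (0, 1))
(3, 0, R4, (0, 2))
(3, 1, R3, (1, 2))
(3, 2, R3, (1, 2))
(3, 3, R3, (1, 2))
(4, 0, R3, (1, 2))
(4, 0, R4, (0, 1))
(4, 0, R4, (0, 2))
(4, 1, R3, (1, 2))
(4, 2, R3, (1, 2))
(4, 3, R3, (1, 2))
(6, 0, R1, (1, 2))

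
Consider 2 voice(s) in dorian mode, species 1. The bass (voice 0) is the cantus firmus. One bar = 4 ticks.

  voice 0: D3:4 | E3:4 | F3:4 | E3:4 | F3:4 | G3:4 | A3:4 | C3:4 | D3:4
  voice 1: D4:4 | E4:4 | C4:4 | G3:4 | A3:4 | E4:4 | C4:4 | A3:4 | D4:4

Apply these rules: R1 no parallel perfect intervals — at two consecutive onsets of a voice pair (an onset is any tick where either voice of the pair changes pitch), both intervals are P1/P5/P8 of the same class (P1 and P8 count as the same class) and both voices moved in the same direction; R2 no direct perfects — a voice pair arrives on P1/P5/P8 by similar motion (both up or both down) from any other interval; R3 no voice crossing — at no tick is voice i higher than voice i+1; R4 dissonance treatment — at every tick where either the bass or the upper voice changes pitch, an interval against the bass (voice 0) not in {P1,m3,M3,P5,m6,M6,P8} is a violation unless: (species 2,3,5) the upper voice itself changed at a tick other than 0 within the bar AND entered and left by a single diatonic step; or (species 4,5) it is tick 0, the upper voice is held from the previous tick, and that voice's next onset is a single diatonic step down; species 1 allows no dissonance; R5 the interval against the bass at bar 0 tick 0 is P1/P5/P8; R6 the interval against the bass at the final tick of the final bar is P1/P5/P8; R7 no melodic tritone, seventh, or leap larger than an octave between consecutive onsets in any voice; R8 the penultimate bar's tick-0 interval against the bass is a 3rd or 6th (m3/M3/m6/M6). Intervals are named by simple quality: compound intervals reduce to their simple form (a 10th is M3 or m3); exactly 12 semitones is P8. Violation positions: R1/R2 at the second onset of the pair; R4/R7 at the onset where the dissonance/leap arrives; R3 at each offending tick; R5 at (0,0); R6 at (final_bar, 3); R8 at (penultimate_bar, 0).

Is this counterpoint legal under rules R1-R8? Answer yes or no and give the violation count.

bar 0: v0=D3 v1=D4 (P8)
bar 1: v0=E3 v1=E4 (P8)
bar 2: v0=F3 v1=C4 (P5)
bar 3: v0=E3 v1=G3 (m3)
bar 4: v0=F3 v1=A3 (M3)
bar 5: v0=G3 v1=E4 (M6)
bar 6: v0=A3 v1=C4 (m3)
bar 7: v0=C3 v1=A3 (M6)
bar 8: v0=D3 v1=D4 (P8)
  R1 @ bar1.0: D3/D4 P8 -> E3/E4 P8 similar
  R2 @ bar8.0: C3/A3 M6 -> D3/D4 P8 similar

No (2 violations)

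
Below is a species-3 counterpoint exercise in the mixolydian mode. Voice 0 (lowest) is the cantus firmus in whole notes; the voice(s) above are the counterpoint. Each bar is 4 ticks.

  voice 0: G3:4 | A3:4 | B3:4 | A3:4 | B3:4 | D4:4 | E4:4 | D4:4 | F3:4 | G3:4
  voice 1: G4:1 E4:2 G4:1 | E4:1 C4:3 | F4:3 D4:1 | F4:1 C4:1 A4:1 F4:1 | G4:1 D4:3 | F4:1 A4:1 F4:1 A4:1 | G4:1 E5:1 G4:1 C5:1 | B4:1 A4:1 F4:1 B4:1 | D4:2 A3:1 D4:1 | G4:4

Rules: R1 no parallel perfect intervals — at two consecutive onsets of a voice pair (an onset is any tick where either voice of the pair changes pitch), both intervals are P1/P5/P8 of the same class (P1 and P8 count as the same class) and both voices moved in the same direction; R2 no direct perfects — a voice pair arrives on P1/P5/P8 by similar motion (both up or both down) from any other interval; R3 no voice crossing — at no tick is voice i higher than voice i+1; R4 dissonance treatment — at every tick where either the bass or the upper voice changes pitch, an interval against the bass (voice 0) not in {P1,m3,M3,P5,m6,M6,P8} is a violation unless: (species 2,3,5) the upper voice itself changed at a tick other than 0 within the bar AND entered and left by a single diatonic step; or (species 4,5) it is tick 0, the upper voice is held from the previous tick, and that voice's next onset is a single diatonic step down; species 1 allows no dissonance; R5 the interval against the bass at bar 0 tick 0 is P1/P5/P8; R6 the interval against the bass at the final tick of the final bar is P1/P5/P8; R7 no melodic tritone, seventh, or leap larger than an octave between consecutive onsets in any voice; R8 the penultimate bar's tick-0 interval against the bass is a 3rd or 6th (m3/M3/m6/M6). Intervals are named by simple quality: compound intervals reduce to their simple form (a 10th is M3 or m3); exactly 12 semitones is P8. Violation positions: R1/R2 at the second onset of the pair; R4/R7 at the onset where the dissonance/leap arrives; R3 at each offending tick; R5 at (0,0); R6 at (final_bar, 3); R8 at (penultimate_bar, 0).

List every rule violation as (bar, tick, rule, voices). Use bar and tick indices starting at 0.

(2, 0, R4, (0, 1))
(7, 3, R7, (1,))
(9, 0, R2, (0, 1))

bar 0: v0=G3 v1=G4 downbeat P8
bar 1: v0=A3 v1=E4 downbeat P5
bar 2: v0=B3 v1=F4 downbeat TT
bar 3: v0=A3 v1=F4 downbeat m6
bar 4: v0=B3 v1=G4 downbeat m6
bar 5: v0=D4 v1=F4 downbeat m3
bar 6: v0=E4 v1=G4 downbeat m3
bar 7: v0=D4 v1=B4 downbeat M6
bar 8: v0=F3 v1=D4 downbeat M6
bar 9: v0=G3 v1=G4 downbeat P8
  -> R4 @ bar 2 tick 0 v(0, 1): B3/F4 TT untreated
  -> R7 @ bar 7 tick 3 v(1,): F4->B4 leap 6st
  -> R2 @ bar 9 tick 0 v(0, 1): F3/D4 M6 -> G3/G4 P8 similar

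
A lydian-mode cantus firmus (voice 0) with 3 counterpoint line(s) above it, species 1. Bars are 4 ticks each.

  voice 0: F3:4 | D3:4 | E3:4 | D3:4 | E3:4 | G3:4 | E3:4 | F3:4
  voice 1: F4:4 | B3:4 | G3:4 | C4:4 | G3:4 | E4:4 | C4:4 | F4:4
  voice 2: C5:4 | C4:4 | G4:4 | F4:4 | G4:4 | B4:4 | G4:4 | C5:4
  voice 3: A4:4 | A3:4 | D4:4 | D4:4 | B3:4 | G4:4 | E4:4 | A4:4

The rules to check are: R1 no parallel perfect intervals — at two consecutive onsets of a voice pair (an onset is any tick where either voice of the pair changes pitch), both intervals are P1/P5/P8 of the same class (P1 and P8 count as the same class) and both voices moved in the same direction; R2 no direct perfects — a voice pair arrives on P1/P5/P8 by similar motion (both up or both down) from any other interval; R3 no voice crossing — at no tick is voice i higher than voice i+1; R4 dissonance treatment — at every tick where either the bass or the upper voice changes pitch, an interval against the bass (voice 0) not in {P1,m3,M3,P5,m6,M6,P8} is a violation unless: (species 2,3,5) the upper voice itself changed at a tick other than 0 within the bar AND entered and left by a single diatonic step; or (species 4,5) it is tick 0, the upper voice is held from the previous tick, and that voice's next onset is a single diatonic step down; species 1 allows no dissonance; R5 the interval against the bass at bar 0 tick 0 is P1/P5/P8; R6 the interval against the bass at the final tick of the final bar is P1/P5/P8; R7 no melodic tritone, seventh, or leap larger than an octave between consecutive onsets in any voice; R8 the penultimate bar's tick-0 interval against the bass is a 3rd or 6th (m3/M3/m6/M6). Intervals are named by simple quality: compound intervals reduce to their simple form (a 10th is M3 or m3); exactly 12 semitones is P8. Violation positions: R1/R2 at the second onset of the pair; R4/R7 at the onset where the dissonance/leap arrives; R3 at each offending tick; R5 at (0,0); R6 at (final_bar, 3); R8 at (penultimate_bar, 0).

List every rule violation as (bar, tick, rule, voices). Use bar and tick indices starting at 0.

bar 0: v0=F3 v1=F4 v2=C5 v3=A4 downbeat M3
bar 1: v0=D3 v1=B3 v2=C4 v3=A3 downbeat P5
bar 2: v0=E3 v1=G3 v2=G4 v3=D4 downbeat m7
bar 3: v0=D3 v1=C4 v2=F4 v3=D4 downbeat P8
bar 4: v0=E3 v1=G3 v2=G4 v3=B3 downbeat P5
bar 5: v0=G3 v1=E4 v2=B4 v3=G4 downbeat P8
bar 6: v0=E3 v1=C4 v2=G4 v3=E4 downbeat P8
bar 7: v0=F3 v1=F4 v2=C5 v3=A4 downbeat M3
  -> R3 @ bar 0 tick 0 v(2, 3): C5 above A4
  -> R5 @ bar 0 tick 0 v(0, 3): opens on M3
  -> R3 @ bar 0 tick 1 v(2, 3): C5 above A4
  -> R3 @ bar 0 tick 2 v(2, 3): C5 above A4
  -> R3 @ bar 0 tick 3 v(2, 3): C5 above A4
  -> R2 @ bar 1 tick 0 v(0, 3): F3/A4 M3 -> D3/A3 P5 similar
  -> R3 @ bar 1 tick 0 v(2, 3): C4 above A3
  -> R4 @ bar 1 tick 0 v(0, 2): D3/C4 m7 untreated
  -> R7 @ bar 1 tick 0 v(1,): F4->B3 leap 6st
  -> R3 @ bar 1 tick 1 v(2, 3): C4 above A3
  -> R3 @ bar 1 tick 2 v(2, 3): C4 above A3
  -> R3 @ bar 1 tick 3 v(2, 3): C4 above A3
  -> R3 @ bar 2 tick 0 v(2, 3): G4 above D4
  -> R4 @ bar 2 tick 0 v(0, 3): E3/D4 m7 untreated
  -> R3 @ bar 2 tick 1 v(2, 3): G4 above D4
  -> R3 @ bar 2 tick 2 v(2, 3): G4 above D4
  -> R3 @ bar 2 tick 3 v(2, 3): G4 above D4
  -> R3 @ bar 3 tick 0 v(2, 3): F4 above D4
  -> R4 @ bar 3 tick 0 v(0, 1): D3/C4 m7 untreated
  -> R3 @ bar 3 tick 1 v(2, 3): F4 above D4
  -> R3 @ bar 3 tick 2 v(2, 3): F4 above D4
  -> R3 @ bar 3 tick 3 v(2, 3): F4 above D4
  -> R3 @ bar 4 tick 0 v(2, 3): G4 above B3
  -> R3 @ bar 4 tick 1 v(2, 3): G4 above B3
  -> R3 @ bar 4 tick 2 v(2, 3): G4 above B3
  -> R3 @ bar 4 tick 3 v(2, 3): G4 above B3
  -> R2 @ bar 5 tick 0 v(0, 3): E3/B3 P5 -> G3/G4 P8 similar
  -> R2 @ bar 5 tick 0 v(1, 2): G3/G4 P8 -> E4/B4 P5 similar
  -> R3 @ bar 5 tick 0 v(2, 3): B4 above G4
  -> R3 @ bar 5 tick 1 v(2, 3): B4 above G4
  -> R3 @ bar 5 tick 2 v(2, 3): B4 above G4
  -> R3 @ bar 5 tick 3 v(2, 3): B4 above G4
  -> R1 @ bar 6 tick 0 v(0, 3): G3/G4 P8 -> E3/E4 P8 similar
  -> R1 @ bar 6 tick 0 v(1, 2): E4/B4 P5 -> C4/G4 P5 similar
  -> R3 @ bar 6 tick 0 v(2, 3): G4 above E4
  -> R8 @ bar 6 tick 0 v(0, 3): penult P8 not 3rd/6th
  -> R3 @ bar 6 tick 1 v(2, 3): G4 above E4
  -> R3 @ bar 6 tick 2 v(2, 3): G4 above E4
  -> R3 @ bar 6 tick 3 v(2, 3): G4 above E4
  -> R1 @ bar 7 tick 0 v(1, 2): C4/G4 P5 -> F4/C5 P5 similar
  -> R2 @ bar 7 tick 0 v(0, 1): E3/C4 m6 -> F3/F4 P8 similar
  -> R2 @ bar 7 tick 0 v(0, 2): E3/G4 m3 -> F3/C5 P5 similar
  -> R3 @ bar 7 tick 0 v(2, 3): C5 above A4
  -> R3 @ bar 7 tick 1 v(2, 3): C5 above A4
  -> R3 @ bar 7 tick 2 v(2, 3): C5 above A4
  -> R3 @ bar 7 tick 3 v(2, 3): C5 above A4
  -> R6 @ bar 7 tick 3 v(0, 3): closes on M3

(0, 0, R3, (2, 3))
(0, 0, R5, (0, 3))
(0, 1, R3, (2, 3))
(0, 2, R3, (2, 3))
(0, 3, R3, (2, 3))
(1, 0, R2, (0, 3))
(1, 0, R3, (2, 3))
(1, 0, R4, (0, 2))
(1, 0, R7, (1,))
(1, 1, R3, (2, 3))
(1, 2, R3, (2, 3))
(1, 3, R3, (2, 3))
(2, 0, R3, (2, 3))
(2, 0, R4, (0, 3))
(2, 1, R3, (2, 3))
(2, 2, R3, (2, 3))
(2, 3, R3, (2, 3))
(3, 0, R3, (2, 3))
(3, 0, R4, (0, 1))
(3, 1, R3, (2, 3))
(3, 2, R3, (2, 3))
(3, 3, R3, (2, 3))
(4, 0, R3, (2, 3))
(4, 1, R3, (2, 3))
(4, 2, R3, (2, 3))
(4, 3, R3, (2, 3))
(5, 0, R2, (0, 3))
(5, 0, R2, (1, 2))
(5, 0, R3, (2, 3))
(5, 1, R3, (2, 3))
(5, 2, R3, (2, 3))
(5, 3, R3, (2, 3))
(6, 0, R1, (0, 3))
(6, 0, R1, (1, 2))
(6, 0, R3, (2, 3))
(6, 0, R8, (0, 3))
(6, 1, R3, (2, 3))
(6, 2, R3, (2, 3))
(6, 3, R3, (2, 3))
(7, 0, R1, (1, 2))
(7, 0, R2, (0, 1))
(7, 0, R2, (0, 2))
(7, 0, R3, (2, 3))
(7, 1, R3, (2, 3))
(7, 2, R3, (2, 3))
(7, 3, R3, (2, 3))
(7, 3, R6, (0, 3))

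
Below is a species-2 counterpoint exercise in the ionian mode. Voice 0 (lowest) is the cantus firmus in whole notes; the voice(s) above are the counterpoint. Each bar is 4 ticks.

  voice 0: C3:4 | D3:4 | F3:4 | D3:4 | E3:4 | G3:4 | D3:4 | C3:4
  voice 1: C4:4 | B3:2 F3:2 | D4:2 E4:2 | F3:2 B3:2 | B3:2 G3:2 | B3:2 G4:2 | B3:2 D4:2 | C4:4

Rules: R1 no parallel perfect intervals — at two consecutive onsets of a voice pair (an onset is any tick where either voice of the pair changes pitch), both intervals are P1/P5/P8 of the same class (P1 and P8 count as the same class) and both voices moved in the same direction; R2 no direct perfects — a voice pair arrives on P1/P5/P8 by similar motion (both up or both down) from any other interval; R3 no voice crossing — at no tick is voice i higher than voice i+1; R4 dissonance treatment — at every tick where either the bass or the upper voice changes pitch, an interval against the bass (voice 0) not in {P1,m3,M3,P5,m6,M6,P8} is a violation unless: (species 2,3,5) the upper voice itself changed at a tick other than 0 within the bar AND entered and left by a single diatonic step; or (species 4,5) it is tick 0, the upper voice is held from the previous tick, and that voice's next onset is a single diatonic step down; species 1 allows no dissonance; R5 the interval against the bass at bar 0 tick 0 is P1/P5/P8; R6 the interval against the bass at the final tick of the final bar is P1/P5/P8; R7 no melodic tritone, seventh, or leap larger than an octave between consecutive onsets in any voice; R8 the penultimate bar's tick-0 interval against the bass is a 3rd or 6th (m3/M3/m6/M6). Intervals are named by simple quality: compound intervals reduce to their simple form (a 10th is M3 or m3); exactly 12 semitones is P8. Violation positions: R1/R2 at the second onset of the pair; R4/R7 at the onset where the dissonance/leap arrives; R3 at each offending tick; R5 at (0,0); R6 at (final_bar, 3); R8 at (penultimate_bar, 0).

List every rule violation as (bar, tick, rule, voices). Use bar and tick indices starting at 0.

bar 0: v0=C3 v1=C4 downbeat P8
bar 1: v0=D3 v1=B3 downbeat M6
bar 2: v0=F3 v1=D4 downbeat M6
bar 3: v0=D3 v1=F3 downbeat m3
bar 4: v0=E3 v1=B3 downbeat P5
bar 5: v0=G3 v1=B3 downbeat M3
bar 6: v0=D3 v1=B3 downbeat M6
bar 7: v0=C3 v1=C4 downbeat P8
  -> R7 @ bar 1 tick 2 v(1,): B3->F3 leap 6st
  -> R4 @ bar 2 tick 2 v(0, 1): F3/E4 M7 untreated
  -> R7 @ bar 3 tick 0 v(1,): E4->F3 leap 11st
  -> R7 @ bar 3 tick 2 v(1,): F3->B3 leap 6st
  -> R1 @ bar 7 tick 0 v(0, 1): D3/D4 P8 -> C3/C4 P8 similar

(1, 2, R7, (1,))
(2, 2, R4, (0, 1))
(3, 0, R7, (1,))
(3, 2, R7, (1,))
(7, 0, R1, (0, 1))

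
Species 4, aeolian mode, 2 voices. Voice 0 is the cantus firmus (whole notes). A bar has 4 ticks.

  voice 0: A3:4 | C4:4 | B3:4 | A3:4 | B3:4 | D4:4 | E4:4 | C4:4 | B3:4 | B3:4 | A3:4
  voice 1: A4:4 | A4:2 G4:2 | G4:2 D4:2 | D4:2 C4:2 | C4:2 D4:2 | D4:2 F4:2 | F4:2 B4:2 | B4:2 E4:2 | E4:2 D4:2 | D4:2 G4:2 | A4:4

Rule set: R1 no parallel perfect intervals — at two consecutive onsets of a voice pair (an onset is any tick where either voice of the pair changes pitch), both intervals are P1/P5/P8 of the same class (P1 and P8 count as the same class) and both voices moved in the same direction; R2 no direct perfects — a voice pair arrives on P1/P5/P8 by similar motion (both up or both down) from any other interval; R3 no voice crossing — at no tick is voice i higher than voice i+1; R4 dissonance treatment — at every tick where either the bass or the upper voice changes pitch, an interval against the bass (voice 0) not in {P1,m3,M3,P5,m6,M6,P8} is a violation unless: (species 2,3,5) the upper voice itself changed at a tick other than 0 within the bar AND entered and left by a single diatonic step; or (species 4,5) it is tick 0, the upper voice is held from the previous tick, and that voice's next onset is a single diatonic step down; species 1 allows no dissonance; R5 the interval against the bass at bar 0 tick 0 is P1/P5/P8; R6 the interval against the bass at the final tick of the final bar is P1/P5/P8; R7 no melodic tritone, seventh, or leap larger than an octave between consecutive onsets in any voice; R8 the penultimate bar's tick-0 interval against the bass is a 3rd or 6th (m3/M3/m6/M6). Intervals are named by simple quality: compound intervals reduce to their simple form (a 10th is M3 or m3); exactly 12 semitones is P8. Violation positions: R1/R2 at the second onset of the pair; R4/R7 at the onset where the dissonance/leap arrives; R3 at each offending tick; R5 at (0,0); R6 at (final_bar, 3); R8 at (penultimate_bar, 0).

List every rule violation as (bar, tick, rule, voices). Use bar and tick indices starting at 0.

bar 0: v0=A3 v1=A4 downbeat P8
bar 1: v0=C4 v1=A4 downbeat M6
bar 2: v0=B3 v1=G4 downbeat m6
bar 3: v0=A3 v1=D4 downbeat P4
bar 4: v0=B3 v1=C4 downbeat m2
bar 5: v0=D4 v1=D4 downbeat P1
bar 6: v0=E4 v1=F4 downbeat m2
bar 7: v0=C4 v1=B4 downbeat M7
bar 8: v0=B3 v1=E4 downbeat P4
bar 9: v0=B3 v1=D4 downbeat m3
bar 10: v0=A3 v1=A4 downbeat P8
  -> R4 @ bar 4 tick 0 v(0, 1): B3/C4 m2 untreated
  -> R4 @ bar 6 tick 0 v(0, 1): E4/F4 m2 untreated
  -> R7 @ bar 6 tick 2 v(1,): F4->B4 leap 6st
  -> R4 @ bar 7 tick 0 v(0, 1): C4/B4 M7 untreated

(4, 0, R4, (0, 1))
(6, 0, R4, (0, 1))
(6, 2, R7, (1,))
(7, 0, R4, (0, 1))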